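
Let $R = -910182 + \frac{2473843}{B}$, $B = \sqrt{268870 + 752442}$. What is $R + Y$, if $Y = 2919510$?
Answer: $2009328 + \frac{2473843 \sqrt{15958}}{127664} \approx 2.0118 \cdot 10^{6}$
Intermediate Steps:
$B = 8 \sqrt{15958}$ ($B = \sqrt{1021312} = 8 \sqrt{15958} \approx 1010.6$)
$R = -910182 + \frac{2473843 \sqrt{15958}}{127664}$ ($R = -910182 + \frac{2473843}{8 \sqrt{15958}} = -910182 + 2473843 \frac{\sqrt{15958}}{127664} = -910182 + \frac{2473843 \sqrt{15958}}{127664} \approx -9.0773 \cdot 10^{5}$)
$R + Y = \left(-910182 + \frac{2473843 \sqrt{15958}}{127664}\right) + 2919510 = 2009328 + \frac{2473843 \sqrt{15958}}{127664}$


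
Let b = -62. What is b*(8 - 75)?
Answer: 4154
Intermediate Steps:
b*(8 - 75) = -62*(8 - 75) = -62*(-67) = 4154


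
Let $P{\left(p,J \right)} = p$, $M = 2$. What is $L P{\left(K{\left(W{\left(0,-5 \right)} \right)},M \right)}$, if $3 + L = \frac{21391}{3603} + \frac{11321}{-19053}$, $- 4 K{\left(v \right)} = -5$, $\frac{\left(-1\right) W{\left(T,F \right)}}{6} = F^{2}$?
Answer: $\frac{268048805}{91530612} \approx 2.9285$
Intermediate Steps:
$W{\left(T,F \right)} = - 6 F^{2}$
$K{\left(v \right)} = \frac{5}{4}$ ($K{\left(v \right)} = \left(- \frac{1}{4}\right) \left(-5\right) = \frac{5}{4}$)
$L = \frac{53609761}{22882653}$ ($L = -3 + \left(\frac{21391}{3603} + \frac{11321}{-19053}\right) = -3 + \left(21391 \cdot \frac{1}{3603} + 11321 \left(- \frac{1}{19053}\right)\right) = -3 + \left(\frac{21391}{3603} - \frac{11321}{19053}\right) = -3 + \frac{122257720}{22882653} = \frac{53609761}{22882653} \approx 2.3428$)
$L P{\left(K{\left(W{\left(0,-5 \right)} \right)},M \right)} = \frac{53609761}{22882653} \cdot \frac{5}{4} = \frac{268048805}{91530612}$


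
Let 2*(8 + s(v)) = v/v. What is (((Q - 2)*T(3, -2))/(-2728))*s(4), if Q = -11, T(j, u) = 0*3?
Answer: 0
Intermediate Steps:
T(j, u) = 0
s(v) = -15/2 (s(v) = -8 + (v/v)/2 = -8 + (½)*1 = -8 + ½ = -15/2)
(((Q - 2)*T(3, -2))/(-2728))*s(4) = (((-11 - 2)*0)/(-2728))*(-15/2) = (-13*0*(-1/2728))*(-15/2) = (0*(-1/2728))*(-15/2) = 0*(-15/2) = 0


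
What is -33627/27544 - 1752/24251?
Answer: -78522315/60724504 ≈ -1.2931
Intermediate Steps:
-33627/27544 - 1752/24251 = -33627*1/27544 - 1752*1/24251 = -3057/2504 - 1752/24251 = -78522315/60724504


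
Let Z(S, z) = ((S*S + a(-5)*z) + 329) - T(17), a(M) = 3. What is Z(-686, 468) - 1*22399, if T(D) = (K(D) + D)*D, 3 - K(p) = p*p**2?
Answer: 533111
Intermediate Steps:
K(p) = 3 - p**3 (K(p) = 3 - p*p**2 = 3 - p**3)
T(D) = D*(3 + D - D**3) (T(D) = ((3 - D**3) + D)*D = (3 + D - D**3)*D = D*(3 + D - D**3))
Z(S, z) = 83510 + S**2 + 3*z (Z(S, z) = ((S*S + 3*z) + 329) - 17*(3 + 17 - 1*17**3) = ((S**2 + 3*z) + 329) - 17*(3 + 17 - 1*4913) = (329 + S**2 + 3*z) - 17*(3 + 17 - 4913) = (329 + S**2 + 3*z) - 17*(-4893) = (329 + S**2 + 3*z) - 1*(-83181) = (329 + S**2 + 3*z) + 83181 = 83510 + S**2 + 3*z)
Z(-686, 468) - 1*22399 = (83510 + (-686)**2 + 3*468) - 1*22399 = (83510 + 470596 + 1404) - 22399 = 555510 - 22399 = 533111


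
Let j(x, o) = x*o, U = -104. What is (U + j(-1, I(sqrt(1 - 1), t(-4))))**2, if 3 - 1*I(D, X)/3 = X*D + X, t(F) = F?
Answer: 15625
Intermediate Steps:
I(D, X) = 9 - 3*X - 3*D*X (I(D, X) = 9 - 3*(X*D + X) = 9 - 3*(D*X + X) = 9 - 3*(X + D*X) = 9 + (-3*X - 3*D*X) = 9 - 3*X - 3*D*X)
j(x, o) = o*x
(U + j(-1, I(sqrt(1 - 1), t(-4))))**2 = (-104 + (9 - 3*(-4) - 3*sqrt(1 - 1)*(-4))*(-1))**2 = (-104 + (9 + 12 - 3*sqrt(0)*(-4))*(-1))**2 = (-104 + (9 + 12 - 3*0*(-4))*(-1))**2 = (-104 + (9 + 12 + 0)*(-1))**2 = (-104 + 21*(-1))**2 = (-104 - 21)**2 = (-125)**2 = 15625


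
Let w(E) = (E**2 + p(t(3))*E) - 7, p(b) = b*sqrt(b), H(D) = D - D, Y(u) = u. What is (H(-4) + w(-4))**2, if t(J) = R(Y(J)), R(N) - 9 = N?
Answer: 27729 - 1728*sqrt(3) ≈ 24736.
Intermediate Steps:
H(D) = 0
R(N) = 9 + N
t(J) = 9 + J
p(b) = b**(3/2)
w(E) = -7 + E**2 + 24*E*sqrt(3) (w(E) = (E**2 + (9 + 3)**(3/2)*E) - 7 = (E**2 + 12**(3/2)*E) - 7 = (E**2 + (24*sqrt(3))*E) - 7 = (E**2 + 24*E*sqrt(3)) - 7 = -7 + E**2 + 24*E*sqrt(3))
(H(-4) + w(-4))**2 = (0 + (-7 + (-4)**2 + 24*(-4)*sqrt(3)))**2 = (0 + (-7 + 16 - 96*sqrt(3)))**2 = (0 + (9 - 96*sqrt(3)))**2 = (9 - 96*sqrt(3))**2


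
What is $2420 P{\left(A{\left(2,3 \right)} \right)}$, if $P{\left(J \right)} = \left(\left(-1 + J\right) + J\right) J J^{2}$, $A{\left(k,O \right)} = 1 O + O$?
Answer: $5749920$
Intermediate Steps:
$A{\left(k,O \right)} = 2 O$ ($A{\left(k,O \right)} = O + O = 2 O$)
$P{\left(J \right)} = J^{3} \left(-1 + 2 J\right)$ ($P{\left(J \right)} = \left(-1 + 2 J\right) J J^{2} = J \left(-1 + 2 J\right) J^{2} = J^{3} \left(-1 + 2 J\right)$)
$2420 P{\left(A{\left(2,3 \right)} \right)} = 2420 \left(2 \cdot 3\right)^{3} \left(-1 + 2 \cdot 2 \cdot 3\right) = 2420 \cdot 6^{3} \left(-1 + 2 \cdot 6\right) = 2420 \cdot 216 \left(-1 + 12\right) = 2420 \cdot 216 \cdot 11 = 2420 \cdot 2376 = 5749920$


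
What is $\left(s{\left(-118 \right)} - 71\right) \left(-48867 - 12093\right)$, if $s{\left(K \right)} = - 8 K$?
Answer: $-53218080$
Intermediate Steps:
$\left(s{\left(-118 \right)} - 71\right) \left(-48867 - 12093\right) = \left(\left(-8\right) \left(-118\right) - 71\right) \left(-48867 - 12093\right) = \left(944 - 71\right) \left(-48867 - 12093\right) = 873 \left(-48867 - 12093\right) = 873 \left(-60960\right) = -53218080$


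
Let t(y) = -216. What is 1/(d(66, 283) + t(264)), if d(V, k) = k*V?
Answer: 1/18462 ≈ 5.4165e-5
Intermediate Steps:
d(V, k) = V*k
1/(d(66, 283) + t(264)) = 1/(66*283 - 216) = 1/(18678 - 216) = 1/18462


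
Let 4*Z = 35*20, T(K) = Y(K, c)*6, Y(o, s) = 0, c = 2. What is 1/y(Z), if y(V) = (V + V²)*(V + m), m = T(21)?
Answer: 1/5390000 ≈ 1.8553e-7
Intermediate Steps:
T(K) = 0 (T(K) = 0*6 = 0)
Z = 175 (Z = (35*20)/4 = (¼)*700 = 175)
m = 0
y(V) = V*(V + V²) (y(V) = (V + V²)*(V + 0) = (V + V²)*V = V*(V + V²))
1/y(Z) = 1/(175²*(1 + 175)) = 1/(30625*176) = 1/5390000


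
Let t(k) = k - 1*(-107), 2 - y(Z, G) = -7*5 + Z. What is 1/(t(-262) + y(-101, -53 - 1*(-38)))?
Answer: -1/17 ≈ -0.058824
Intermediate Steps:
y(Z, G) = 37 - Z (y(Z, G) = 2 - (-7*5 + Z) = 2 - (-35 + Z) = 2 + (35 - Z) = 37 - Z)
t(k) = 107 + k (t(k) = k + 107 = 107 + k)
1/(t(-262) + y(-101, -53 - 1*(-38))) = 1/((107 - 262) + (37 - 1*(-101))) = 1/(-155 + (37 + 101)) = 1/(-155 + 138) = 1/(-17) = -1/17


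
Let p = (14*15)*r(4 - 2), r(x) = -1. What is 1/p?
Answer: -1/210 ≈ -0.0047619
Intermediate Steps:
p = -210 (p = (14*15)*(-1) = 210*(-1) = -210)
1/p = 1/(-210) = -1/210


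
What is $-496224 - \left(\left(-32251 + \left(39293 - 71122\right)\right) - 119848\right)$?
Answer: $-312296$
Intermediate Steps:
$-496224 - \left(\left(-32251 + \left(39293 - 71122\right)\right) - 119848\right) = -496224 - \left(\left(-32251 - 31829\right) - 119848\right) = -496224 - \left(-64080 - 119848\right) = -496224 - -183928 = -496224 + 183928 = -312296$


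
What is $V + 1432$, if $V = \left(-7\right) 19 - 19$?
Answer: $1280$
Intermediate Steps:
$V = -152$ ($V = -133 - 19 = -152$)
$V + 1432 = -152 + 1432 = 1280$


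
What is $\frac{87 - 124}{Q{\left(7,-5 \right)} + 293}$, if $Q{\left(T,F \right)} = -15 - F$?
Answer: $- \frac{37}{283} \approx -0.13074$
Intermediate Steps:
$\frac{87 - 124}{Q{\left(7,-5 \right)} + 293} = \frac{87 - 124}{\left(-15 - -5\right) + 293} = - \frac{37}{\left(-15 + 5\right) + 293} = - \frac{37}{-10 + 293} = - \frac{37}{283}$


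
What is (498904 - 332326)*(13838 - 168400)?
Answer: -25746628836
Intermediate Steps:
(498904 - 332326)*(13838 - 168400) = 166578*(-154562) = -25746628836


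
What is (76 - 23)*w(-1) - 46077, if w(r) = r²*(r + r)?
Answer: -46183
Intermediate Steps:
w(r) = 2*r³ (w(r) = r²*(2*r) = 2*r³)
(76 - 23)*w(-1) - 46077 = (76 - 23)*(2*(-1)³) - 46077 = 53*(2*(-1)) - 46077 = 53*(-2) - 46077 = -106 - 46077 = -46183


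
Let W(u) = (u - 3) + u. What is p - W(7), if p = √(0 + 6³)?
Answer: -11 + 6*√6 ≈ 3.6969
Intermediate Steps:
p = 6*√6 (p = √(0 + 216) = √216 = 6*√6 ≈ 14.697)
W(u) = -3 + 2*u (W(u) = (-3 + u) + u = -3 + 2*u)
p - W(7) = 6*√6 - (-3 + 2*7) = 6*√6 - (-3 + 14) = 6*√6 - 1*11 = 6*√6 - 11 = -11 + 6*√6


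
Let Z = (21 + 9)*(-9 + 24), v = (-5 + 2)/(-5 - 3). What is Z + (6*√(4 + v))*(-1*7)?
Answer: 450 - 21*√70/2 ≈ 362.15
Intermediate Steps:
v = 3/8 (v = -3/(-8) = -3*(-⅛) = 3/8 ≈ 0.37500)
Z = 450 (Z = 30*15 = 450)
Z + (6*√(4 + v))*(-1*7) = 450 + (6*√(4 + 3/8))*(-1*7) = 450 + (6*√(35/8))*(-7) = 450 + (6*(√70/4))*(-7) = 450 + (3*√70/2)*(-7) = 450 - 21*√70/2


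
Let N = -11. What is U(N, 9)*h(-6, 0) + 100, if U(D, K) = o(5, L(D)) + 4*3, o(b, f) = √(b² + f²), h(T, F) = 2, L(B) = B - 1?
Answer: 150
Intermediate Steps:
L(B) = -1 + B
U(D, K) = 12 + √(25 + (-1 + D)²) (U(D, K) = √(5² + (-1 + D)²) + 4*3 = √(25 + (-1 + D)²) + 12 = 12 + √(25 + (-1 + D)²))
U(N, 9)*h(-6, 0) + 100 = (12 + √(25 + (-1 - 11)²))*2 + 100 = (12 + √(25 + (-12)²))*2 + 100 = (12 + √(25 + 144))*2 + 100 = (12 + √169)*2 + 100 = (12 + 13)*2 + 100 = 25*2 + 100 = 50 + 100 = 150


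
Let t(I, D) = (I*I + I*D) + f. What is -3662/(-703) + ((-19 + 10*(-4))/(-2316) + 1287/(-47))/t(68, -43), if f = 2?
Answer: 18279756643/3520055976 ≈ 5.1930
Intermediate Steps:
t(I, D) = 2 + I**2 + D*I (t(I, D) = (I*I + I*D) + 2 = (I**2 + D*I) + 2 = 2 + I**2 + D*I)
-3662/(-703) + ((-19 + 10*(-4))/(-2316) + 1287/(-47))/t(68, -43) = -3662/(-703) + ((-19 + 10*(-4))/(-2316) + 1287/(-47))/(2 + 68**2 - 43*68) = -3662*(-1/703) + ((-19 - 40)*(-1/2316) + 1287*(-1/47))/(2 + 4624 - 2924) = 3662/703 + (-59*(-1/2316) - 1287/47)/1702 = 3662/703 + (59/2316 - 1287/47)*(1/1702) = 3662/703 - 2977919/108852*1/1702 = 3662/703 - 2977919/185266104 = 18279756643/3520055976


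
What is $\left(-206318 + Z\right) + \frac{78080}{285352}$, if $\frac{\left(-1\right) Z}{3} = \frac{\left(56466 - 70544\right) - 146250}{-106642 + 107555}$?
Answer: $- \frac{6701744976270}{32565797} \approx -2.0579 \cdot 10^{5}$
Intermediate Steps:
$Z = \frac{480984}{913}$ ($Z = - 3 \frac{\left(56466 - 70544\right) - 146250}{-106642 + 107555} = - 3 \frac{-14078 - 146250}{913} = - 3 \left(\left(-160328\right) \frac{1}{913}\right) = \left(-3\right) \left(- \frac{160328}{913}\right) = \frac{480984}{913} \approx 526.82$)
$\left(-206318 + Z\right) + \frac{78080}{285352} = \left(-206318 + \frac{480984}{913}\right) + \frac{78080}{285352} = - \frac{187887350}{913} + 78080 \cdot \frac{1}{285352} = - \frac{187887350}{913} + \frac{9760}{35669} = - \frac{6701744976270}{32565797}$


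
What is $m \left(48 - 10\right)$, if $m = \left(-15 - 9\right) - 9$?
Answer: $-1254$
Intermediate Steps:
$m = -33$ ($m = -24 - 9 = -33$)
$m \left(48 - 10\right) = - 33 \left(48 - 10\right) = \left(-33\right) 38 = -1254$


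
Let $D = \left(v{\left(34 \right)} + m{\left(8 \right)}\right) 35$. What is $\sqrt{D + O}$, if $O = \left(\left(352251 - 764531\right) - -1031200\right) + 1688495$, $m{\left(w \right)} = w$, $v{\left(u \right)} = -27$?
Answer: $5 \sqrt{92270} \approx 1518.8$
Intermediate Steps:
$O = 2307415$ ($O = \left(-412280 + 1031200\right) + 1688495 = 618920 + 1688495 = 2307415$)
$D = -665$ ($D = \left(-27 + 8\right) 35 = \left(-19\right) 35 = -665$)
$\sqrt{D + O} = \sqrt{-665 + 2307415} = \sqrt{2306750} = 5 \sqrt{92270}$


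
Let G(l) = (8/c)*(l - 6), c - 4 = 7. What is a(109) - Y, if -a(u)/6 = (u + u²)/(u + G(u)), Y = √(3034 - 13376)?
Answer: -791340/2023 - I*√10342 ≈ -391.17 - 101.7*I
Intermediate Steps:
c = 11 (c = 4 + 7 = 11)
Y = I*√10342 (Y = √(-10342) = I*√10342 ≈ 101.7*I)
G(l) = -48/11 + 8*l/11 (G(l) = (8/11)*(l - 6) = (8*(1/11))*(-6 + l) = 8*(-6 + l)/11 = -48/11 + 8*l/11)
a(u) = -6*(u + u²)/(-48/11 + 19*u/11) (a(u) = -6*(u + u²)/(u + (-48/11 + 8*u/11)) = -6*(u + u²)/(-48/11 + 19*u/11))
a(109) - Y = -66*109*(1 + 109)/(-48 + 19*109) - I*√10342 = -66*109*110/(-48 + 2071) - I*√10342 = -66*109*110/2023 - I*√10342 = -66*109*1/2023*110 - I*√10342 = -791340/2023 - I*√10342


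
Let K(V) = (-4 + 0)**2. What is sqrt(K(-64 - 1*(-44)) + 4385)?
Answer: 3*sqrt(489) ≈ 66.340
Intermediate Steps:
K(V) = 16 (K(V) = (-4)**2 = 16)
sqrt(K(-64 - 1*(-44)) + 4385) = sqrt(16 + 4385) = sqrt(4401) = 3*sqrt(489)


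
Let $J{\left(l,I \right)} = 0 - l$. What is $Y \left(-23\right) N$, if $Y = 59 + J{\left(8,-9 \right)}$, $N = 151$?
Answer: $-177123$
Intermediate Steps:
$J{\left(l,I \right)} = - l$
$Y = 51$ ($Y = 59 - 8 = 51$)
$Y \left(-23\right) N = 51 \left(-23\right) 151 = \left(-1173\right) 151 = -177123$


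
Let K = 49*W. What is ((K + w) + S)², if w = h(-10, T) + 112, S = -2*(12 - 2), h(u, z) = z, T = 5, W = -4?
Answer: 9801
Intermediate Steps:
S = -20 (S = -2*10 = -20)
w = 117 (w = 5 + 112 = 117)
K = -196 (K = 49*(-4) = -196)
((K + w) + S)² = ((-196 + 117) - 20)² = (-79 - 20)² = (-99)² = 9801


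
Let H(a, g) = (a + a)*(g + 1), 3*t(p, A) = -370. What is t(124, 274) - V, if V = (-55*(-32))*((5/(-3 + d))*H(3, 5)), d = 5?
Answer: -475570/3 ≈ -1.5852e+5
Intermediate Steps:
t(p, A) = -370/3 (t(p, A) = (⅓)*(-370) = -370/3)
H(a, g) = 2*a*(1 + g) (H(a, g) = (2*a)*(1 + g) = 2*a*(1 + g))
V = 158400 (V = (-55*(-32))*((5/(-3 + 5))*(2*3*(1 + 5))) = 1760*((5/2)*(2*3*6)) = 1760*(((½)*5)*36) = 1760*((5/2)*36) = 1760*90 = 158400)
t(124, 274) - V = -370/3 - 1*158400 = -370/3 - 158400 = -475570/3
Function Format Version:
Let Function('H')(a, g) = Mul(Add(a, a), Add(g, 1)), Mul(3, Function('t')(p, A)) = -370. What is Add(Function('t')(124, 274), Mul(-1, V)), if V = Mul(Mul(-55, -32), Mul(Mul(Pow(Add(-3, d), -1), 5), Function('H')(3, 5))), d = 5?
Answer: Rational(-475570, 3) ≈ -1.5852e+5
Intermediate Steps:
Function('t')(p, A) = Rational(-370, 3) (Function('t')(p, A) = Mul(Rational(1, 3), -370) = Rational(-370, 3))
Function('H')(a, g) = Mul(2, a, Add(1, g)) (Function('H')(a, g) = Mul(Mul(2, a), Add(1, g)) = Mul(2, a, Add(1, g)))
V = 158400 (V = Mul(Mul(-55, -32), Mul(Mul(Pow(Add(-3, 5), -1), 5), Mul(2, 3, Add(1, 5)))) = Mul(1760, Mul(Mul(Pow(2, -1), 5), Mul(2, 3, 6))) = Mul(1760, Mul(Mul(Rational(1, 2), 5), 36)) = Mul(1760, Mul(Rational(5, 2), 36)) = Mul(1760, 90) = 158400)
Add(Function('t')(124, 274), Mul(-1, V)) = Add(Rational(-370, 3), Mul(-1, 158400)) = Add(Rational(-370, 3), -158400) = Rational(-475570, 3)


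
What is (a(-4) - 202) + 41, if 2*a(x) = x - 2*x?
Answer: -159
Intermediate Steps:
a(x) = -x/2 (a(x) = (x - 2*x)/2 = (-x)/2 = -x/2)
(a(-4) - 202) + 41 = (-½*(-4) - 202) + 41 = (2 - 202) + 41 = -200 + 41 = -159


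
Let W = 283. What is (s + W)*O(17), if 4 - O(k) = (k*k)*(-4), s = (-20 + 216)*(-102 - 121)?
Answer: -50373000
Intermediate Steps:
s = -43708 (s = 196*(-223) = -43708)
O(k) = 4 + 4*k**2 (O(k) = 4 - k*k*(-4) = 4 - k**2*(-4) = 4 - (-4)*k**2 = 4 + 4*k**2)
(s + W)*O(17) = (-43708 + 283)*(4 + 4*17**2) = -43425*(4 + 4*289) = -43425*(4 + 1156) = -43425*1160 = -50373000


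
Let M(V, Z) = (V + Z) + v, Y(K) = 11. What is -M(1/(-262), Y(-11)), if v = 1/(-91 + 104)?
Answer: -37715/3406 ≈ -11.073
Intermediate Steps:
v = 1/13 ≈ 0.076923
M(V, Z) = 1/13 + V + Z (M(V, Z) = (V + Z) + 1/13 = 1/13 + V + Z)
-M(1/(-262), Y(-11)) = -(1/13 + 1/(-262) + 11) = -(1/13 - 1/262 + 11) = -1*37715/3406 = -37715/3406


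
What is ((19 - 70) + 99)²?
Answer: 2304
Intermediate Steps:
((19 - 70) + 99)² = (-51 + 99)² = 48² = 2304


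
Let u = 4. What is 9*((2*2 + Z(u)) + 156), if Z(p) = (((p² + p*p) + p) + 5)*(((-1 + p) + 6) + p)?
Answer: 6237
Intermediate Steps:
Z(p) = (5 + 2*p)*(5 + p + 2*p²) (Z(p) = (((p² + p²) + p) + 5)*((5 + p) + p) = ((2*p² + p) + 5)*(5 + 2*p) = ((p + 2*p²) + 5)*(5 + 2*p) = (5 + p + 2*p²)*(5 + 2*p) = (5 + 2*p)*(5 + p + 2*p²))
9*((2*2 + Z(u)) + 156) = 9*((2*2 + (25 + 4*4³ + 12*4² + 15*4)) + 156) = 9*((4 + (25 + 4*64 + 12*16 + 60)) + 156) = 9*((4 + (25 + 256 + 192 + 60)) + 156) = 9*((4 + 533) + 156) = 9*(537 + 156) = 9*693 = 6237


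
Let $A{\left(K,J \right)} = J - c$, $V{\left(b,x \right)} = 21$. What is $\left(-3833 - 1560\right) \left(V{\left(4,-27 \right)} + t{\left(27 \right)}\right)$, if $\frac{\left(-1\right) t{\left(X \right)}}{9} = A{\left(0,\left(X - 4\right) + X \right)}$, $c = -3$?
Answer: $2459208$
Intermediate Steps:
$A{\left(K,J \right)} = 3 + J$ ($A{\left(K,J \right)} = J - -3 = J + 3 = 3 + J$)
$t{\left(X \right)} = 9 - 18 X$ ($t{\left(X \right)} = - 9 \left(3 + \left(\left(X - 4\right) + X\right)\right) = - 9 \left(3 + \left(\left(-4 + X\right) + X\right)\right) = - 9 \left(3 + \left(-4 + 2 X\right)\right) = - 9 \left(-1 + 2 X\right) = 9 - 18 X$)
$\left(-3833 - 1560\right) \left(V{\left(4,-27 \right)} + t{\left(27 \right)}\right) = \left(-3833 - 1560\right) \left(21 + \left(9 - 486\right)\right) = - 5393 \left(21 + \left(9 - 486\right)\right) = - 5393 \left(21 - 477\right) = \left(-5393\right) \left(-456\right) = 2459208$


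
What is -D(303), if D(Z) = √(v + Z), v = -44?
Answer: -√259 ≈ -16.093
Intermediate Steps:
D(Z) = √(-44 + Z)
-D(303) = -√(-44 + 303) = -√259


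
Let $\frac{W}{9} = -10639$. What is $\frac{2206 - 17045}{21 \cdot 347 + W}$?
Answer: $\frac{781}{4656} \approx 0.16774$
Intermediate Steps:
$W = -95751$ ($W = 9 \left(-10639\right) = -95751$)
$\frac{2206 - 17045}{21 \cdot 347 + W} = \frac{2206 - 17045}{21 \cdot 347 - 95751} = - \frac{14839}{7287 - 95751} = - \frac{14839}{-88464} = \left(-14839\right) \left(- \frac{1}{88464}\right) = \frac{781}{4656}$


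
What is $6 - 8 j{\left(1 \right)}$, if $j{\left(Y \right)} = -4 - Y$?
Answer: $46$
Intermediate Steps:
$6 - 8 j{\left(1 \right)} = 6 - 8 \left(-4 - 1\right) = 6 - -40 = 6 + 40 = 46$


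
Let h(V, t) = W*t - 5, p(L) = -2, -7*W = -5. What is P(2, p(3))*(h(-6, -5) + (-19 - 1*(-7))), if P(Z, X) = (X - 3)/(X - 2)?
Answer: -180/7 ≈ -25.714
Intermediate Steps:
W = 5/7 (W = -⅐*(-5) = 5/7 ≈ 0.71429)
h(V, t) = -5 + 5*t/7 (h(V, t) = 5*t/7 - 5 = -5 + 5*t/7)
P(Z, X) = (-3 + X)/(-2 + X)
P(2, p(3))*(h(-6, -5) + (-19 - 1*(-7))) = ((-3 - 2)/(-2 - 2))*((-5 + (5/7)*(-5)) + (-19 - 1*(-7))) = (-5/(-4))*((-5 - 25/7) + (-19 + 7)) = (-¼*(-5))*(-60/7 - 12) = (5/4)*(-144/7) = -180/7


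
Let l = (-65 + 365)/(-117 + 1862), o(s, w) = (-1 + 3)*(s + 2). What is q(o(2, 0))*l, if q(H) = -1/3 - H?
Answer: -500/349 ≈ -1.4327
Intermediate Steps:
o(s, w) = 4 + 2*s (o(s, w) = 2*(2 + s) = 4 + 2*s)
l = 60/349 (l = 300/1745 = 300*(1/1745) = 60/349 ≈ 0.17192)
q(H) = -⅓ - H (q(H) = -1*⅓ - H = -⅓ - H)
q(o(2, 0))*l = (-⅓ - (4 + 2*2))*(60/349) = (-⅓ - (4 + 4))*(60/349) = (-⅓ - 1*8)*(60/349) = (-⅓ - 8)*(60/349) = -25/3*60/349 = -500/349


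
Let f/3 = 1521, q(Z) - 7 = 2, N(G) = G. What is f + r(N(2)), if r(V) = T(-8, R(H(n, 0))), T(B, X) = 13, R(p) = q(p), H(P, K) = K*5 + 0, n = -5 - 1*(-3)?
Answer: 4576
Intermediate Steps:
n = -2 (n = -5 + 3 = -2)
q(Z) = 9 (q(Z) = 7 + 2 = 9)
H(P, K) = 5*K (H(P, K) = 5*K + 0 = 5*K)
f = 4563 (f = 3*1521 = 4563)
R(p) = 9
r(V) = 13
f + r(N(2)) = 4563 + 13 = 4576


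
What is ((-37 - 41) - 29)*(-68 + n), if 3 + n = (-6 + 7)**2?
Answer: 7490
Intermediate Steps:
n = -2 (n = -3 + (-6 + 7)**2 = -3 + 1**2 = -3 + 1 = -2)
((-37 - 41) - 29)*(-68 + n) = ((-37 - 41) - 29)*(-68 - 2) = (-78 - 29)*(-70) = -107*(-70) = 7490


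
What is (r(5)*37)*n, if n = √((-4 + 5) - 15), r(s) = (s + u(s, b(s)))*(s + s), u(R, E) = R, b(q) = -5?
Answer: 3700*I*√14 ≈ 13844.0*I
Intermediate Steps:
r(s) = 4*s² (r(s) = (s + s)*(s + s) = (2*s)*(2*s) = 4*s²)
n = I*√14 (n = √(1 - 15) = √(-14) = I*√14 ≈ 3.7417*I)
(r(5)*37)*n = ((4*5²)*37)*(I*√14) = ((4*25)*37)*(I*√14) = (100*37)*(I*√14) = 3700*(I*√14) = 3700*I*√14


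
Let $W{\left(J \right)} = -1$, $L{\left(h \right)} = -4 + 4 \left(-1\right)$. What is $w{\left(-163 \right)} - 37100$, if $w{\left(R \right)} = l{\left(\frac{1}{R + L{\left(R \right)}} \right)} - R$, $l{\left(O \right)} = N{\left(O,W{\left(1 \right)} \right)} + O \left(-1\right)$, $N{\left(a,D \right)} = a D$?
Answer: $- \frac{6316225}{171} \approx -36937.0$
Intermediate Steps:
$L{\left(h \right)} = -8$ ($L{\left(h \right)} = -4 - 4 = -8$)
$N{\left(a,D \right)} = D a$
$l{\left(O \right)} = - 2 O$ ($l{\left(O \right)} = - O + O \left(-1\right) = - O - O = - 2 O$)
$w{\left(R \right)} = - R - \frac{2}{-8 + R}$ ($w{\left(R \right)} = - \frac{2}{R - 8} - R = - \frac{2}{-8 + R} - R = - R - \frac{2}{-8 + R}$)
$w{\left(-163 \right)} - 37100 = \frac{-2 - - 163 \left(-8 - 163\right)}{-8 - 163} - 37100 = \frac{-2 - \left(-163\right) \left(-171\right)}{-171} - 37100 = - \frac{-2 - 27873}{171} - 37100 = \left(- \frac{1}{171}\right) \left(-27875\right) - 37100 = \frac{27875}{171} - 37100 = - \frac{6316225}{171}$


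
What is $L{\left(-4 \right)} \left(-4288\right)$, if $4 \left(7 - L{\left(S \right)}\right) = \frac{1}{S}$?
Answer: $-30284$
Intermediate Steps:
$L{\left(S \right)} = 7 - \frac{1}{4 S}$
$L{\left(-4 \right)} \left(-4288\right) = \left(7 - \frac{1}{4 \left(-4\right)}\right) \left(-4288\right) = \left(7 - - \frac{1}{16}\right) \left(-4288\right) = \left(7 + \frac{1}{16}\right) \left(-4288\right) = \frac{113}{16} \left(-4288\right) = -30284$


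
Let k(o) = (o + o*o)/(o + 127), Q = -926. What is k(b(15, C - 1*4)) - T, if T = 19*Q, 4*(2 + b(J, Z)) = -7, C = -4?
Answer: 34695533/1972 ≈ 17594.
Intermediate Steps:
b(J, Z) = -15/4 (b(J, Z) = -2 + (¼)*(-7) = -2 - 7/4 = -15/4)
T = -17594 (T = 19*(-926) = -17594)
k(o) = (o + o²)/(127 + o)
k(b(15, C - 1*4)) - T = -15*(1 - 15/4)/(4*(127 - 15/4)) - 1*(-17594) = -15/4*(-11/4)/493/4 + 17594 = -15/4*4/493*(-11/4) + 17594 = 165/1972 + 17594 = 34695533/1972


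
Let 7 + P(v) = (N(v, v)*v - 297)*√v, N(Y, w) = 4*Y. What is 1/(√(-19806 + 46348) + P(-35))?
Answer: 1/(-7 + √26542 + 4603*I*√35) ≈ 2.102e-7 - 3.6721e-5*I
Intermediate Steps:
P(v) = -7 + √v*(-297 + 4*v²) (P(v) = -7 + ((4*v)*v - 297)*√v = -7 + (4*v² - 297)*√v = -7 + (-297 + 4*v²)*√v = -7 + √v*(-297 + 4*v²))
1/(√(-19806 + 46348) + P(-35)) = 1/(√(-19806 + 46348) + (-7 - 297*I*√35 + 4*(-35)^(5/2))) = 1/(√26542 + (-7 - 297*I*√35 + 4*(1225*I*√35))) = 1/(√26542 + (-7 - 297*I*√35 + 4900*I*√35)) = 1/(√26542 + (-7 + 4603*I*√35)) = 1/(-7 + √26542 + 4603*I*√35)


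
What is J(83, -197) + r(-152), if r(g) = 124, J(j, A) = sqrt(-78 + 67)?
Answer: 124 + I*sqrt(11) ≈ 124.0 + 3.3166*I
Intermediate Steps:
J(j, A) = I*sqrt(11) (J(j, A) = sqrt(-11) = I*sqrt(11))
J(83, -197) + r(-152) = I*sqrt(11) + 124 = 124 + I*sqrt(11)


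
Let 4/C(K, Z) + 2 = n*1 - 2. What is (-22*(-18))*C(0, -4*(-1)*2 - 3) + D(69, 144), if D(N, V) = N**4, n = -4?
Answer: 22666923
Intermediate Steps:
C(K, Z) = -1/2 (C(K, Z) = 4/(-2 + (-4*1 - 2)) = 4/(-2 + (-4 - 2)) = 4/(-2 - 6) = 4/(-8) = 4*(-1/8) = -1/2)
(-22*(-18))*C(0, -4*(-1)*2 - 3) + D(69, 144) = -22*(-18)*(-1/2) + 69**4 = 396*(-1/2) + 22667121 = -198 + 22667121 = 22666923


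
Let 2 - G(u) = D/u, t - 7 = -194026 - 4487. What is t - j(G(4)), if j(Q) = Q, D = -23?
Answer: -794055/4 ≈ -1.9851e+5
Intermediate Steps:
t = -198506 (t = 7 + (-194026 - 4487) = 7 - 198513 = -198506)
G(u) = 2 + 23/u (G(u) = 2 - (-23)/u = 2 + 23/u)
t - j(G(4)) = -198506 - (2 + 23/4) = -198506 - 1*31/4 = -198506 - 31/4 = -794055/4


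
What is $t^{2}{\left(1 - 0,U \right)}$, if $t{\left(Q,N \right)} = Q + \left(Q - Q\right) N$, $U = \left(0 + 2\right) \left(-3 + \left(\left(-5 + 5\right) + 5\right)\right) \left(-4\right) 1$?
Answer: $1$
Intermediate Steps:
$U = -16$ ($U = 2 \left(-3 + \left(0 + 5\right)\right) \left(-4\right) 1 = 2 \left(-3 + 5\right) \left(-4\right) 1 = 2 \cdot 2 \left(-4\right) 1 = 4 \left(-4\right) 1 = \left(-16\right) 1 = -16$)
$t{\left(Q,N \right)} = Q$ ($t{\left(Q,N \right)} = Q + 0 N = Q + 0 = Q$)
$t^{2}{\left(1 - 0,U \right)} = \left(1 - 0\right)^{2} = \left(1 + 0\right)^{2} = 1^{2} = 1$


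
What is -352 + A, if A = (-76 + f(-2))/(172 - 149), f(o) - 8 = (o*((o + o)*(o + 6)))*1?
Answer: -8132/23 ≈ -353.57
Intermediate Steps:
f(o) = 8 + 2*o**2*(6 + o) (f(o) = 8 + (o*((o + o)*(o + 6)))*1 = 8 + (o*((2*o)*(6 + o)))*1 = 8 + (o*(2*o*(6 + o)))*1 = 8 + (2*o**2*(6 + o))*1 = 8 + 2*o**2*(6 + o))
A = -36/23 (A = (-76 + (8 + 2*(-2)**3 + 12*(-2)**2))/(172 - 149) = (-76 + (8 + 2*(-8) + 12*4))/23 = (-76 + (8 - 16 + 48))*(1/23) = (-76 + 40)*(1/23) = -36*1/23 = -36/23 ≈ -1.5652)
-352 + A = -352 - 36/23 = -8132/23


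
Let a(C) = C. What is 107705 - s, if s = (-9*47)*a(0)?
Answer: 107705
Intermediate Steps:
s = 0 (s = -9*47*0 = -423*0 = 0)
107705 - s = 107705 - 1*0 = 107705 + 0 = 107705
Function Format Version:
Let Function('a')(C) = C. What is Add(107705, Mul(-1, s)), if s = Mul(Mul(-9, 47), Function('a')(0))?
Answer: 107705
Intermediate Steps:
s = 0 (s = Mul(Mul(-9, 47), 0) = Mul(-423, 0) = 0)
Add(107705, Mul(-1, s)) = Add(107705, Mul(-1, 0)) = Add(107705, 0) = 107705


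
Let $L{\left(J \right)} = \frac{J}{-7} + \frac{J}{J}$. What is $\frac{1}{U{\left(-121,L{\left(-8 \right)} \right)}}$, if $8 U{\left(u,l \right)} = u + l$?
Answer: $- \frac{7}{104} \approx -0.067308$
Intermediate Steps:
$L{\left(J \right)} = 1 - \frac{J}{7}$ ($L{\left(J \right)} = J \left(- \frac{1}{7}\right) + 1 = - \frac{J}{7} + 1 = 1 - \frac{J}{7}$)
$U{\left(u,l \right)} = \frac{l}{8} + \frac{u}{8}$ ($U{\left(u,l \right)} = \frac{u + l}{8} = \frac{l + u}{8} = \frac{l}{8} + \frac{u}{8}$)
$\frac{1}{U{\left(-121,L{\left(-8 \right)} \right)}} = \frac{1}{\frac{1 - - \frac{8}{7}}{8} + \frac{1}{8} \left(-121\right)} = \frac{1}{\frac{1 + \frac{8}{7}}{8} - \frac{121}{8}} = \frac{1}{\frac{1}{8} \cdot \frac{15}{7} - \frac{121}{8}} = \frac{1}{\frac{15}{56} - \frac{121}{8}} = \frac{1}{- \frac{104}{7}} = - \frac{7}{104}$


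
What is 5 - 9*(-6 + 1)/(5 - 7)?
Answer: -35/2 ≈ -17.500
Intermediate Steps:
5 - 9*(-6 + 1)/(5 - 7) = 5 - (-45)/(-2) = 5 - (-45)*(-1)/2 = 5 - 9*5/2 = 5 - 45/2 = -35/2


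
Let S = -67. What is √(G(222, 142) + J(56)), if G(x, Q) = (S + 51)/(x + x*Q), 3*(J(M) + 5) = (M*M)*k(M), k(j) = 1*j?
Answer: √14747681807859/15873 ≈ 241.94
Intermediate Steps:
k(j) = j
J(M) = -5 + M³/3 (J(M) = -5 + ((M*M)*M)/3 = -5 + (M²*M)/3 = -5 + M³/3)
G(x, Q) = -16/(x + Q*x) (G(x, Q) = (-67 + 51)/(x + x*Q) = -16/(x + Q*x))
√(G(222, 142) + J(56)) = √(-16/(222*(1 + 142)) + (-5 + (⅓)*56³)) = √(-16*1/222/143 + (-5 + (⅓)*175616)) = √(-16*1/222*1/143 + (-5 + 175616/3)) = √(-8/15873 + 175601/3) = √(929104883/15873) = √14747681807859/15873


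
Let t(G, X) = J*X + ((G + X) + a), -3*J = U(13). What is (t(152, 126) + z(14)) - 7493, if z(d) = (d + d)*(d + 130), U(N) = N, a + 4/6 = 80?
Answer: -10949/3 ≈ -3649.7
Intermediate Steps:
a = 238/3 (a = -⅔ + 80 = 238/3 ≈ 79.333)
J = -13/3 (J = -⅓*13 = -13/3 ≈ -4.3333)
z(d) = 2*d*(130 + d) (z(d) = (2*d)*(130 + d) = 2*d*(130 + d))
t(G, X) = 238/3 + G - 10*X/3 (t(G, X) = -13*X/3 + ((G + X) + 238/3) = -13*X/3 + (238/3 + G + X) = 238/3 + G - 10*X/3)
(t(152, 126) + z(14)) - 7493 = ((238/3 + 152 - 10/3*126) + 2*14*(130 + 14)) - 7493 = ((238/3 + 152 - 420) + 2*14*144) - 7493 = (-566/3 + 4032) - 7493 = 11530/3 - 7493 = -10949/3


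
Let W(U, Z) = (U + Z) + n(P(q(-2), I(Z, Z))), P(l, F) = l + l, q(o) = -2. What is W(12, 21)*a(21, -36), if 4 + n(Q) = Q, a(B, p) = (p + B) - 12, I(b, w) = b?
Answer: -675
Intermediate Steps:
a(B, p) = -12 + B + p (a(B, p) = (B + p) - 12 = -12 + B + p)
P(l, F) = 2*l
n(Q) = -4 + Q
W(U, Z) = -8 + U + Z (W(U, Z) = (U + Z) + (-4 + 2*(-2)) = (U + Z) + (-4 - 4) = (U + Z) - 8 = -8 + U + Z)
W(12, 21)*a(21, -36) = (-8 + 12 + 21)*(-12 + 21 - 36) = 25*(-27) = -675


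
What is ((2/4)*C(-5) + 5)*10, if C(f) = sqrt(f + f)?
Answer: 50 + 5*I*sqrt(10) ≈ 50.0 + 15.811*I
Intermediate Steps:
C(f) = sqrt(2)*sqrt(f) (C(f) = sqrt(2*f) = sqrt(2)*sqrt(f))
((2/4)*C(-5) + 5)*10 = ((2/4)*(sqrt(2)*sqrt(-5)) + 5)*10 = ((2*(1/4))*(sqrt(2)*(I*sqrt(5))) + 5)*10 = ((I*sqrt(10))/2 + 5)*10 = (I*sqrt(10)/2 + 5)*10 = (5 + I*sqrt(10)/2)*10 = 50 + 5*I*sqrt(10)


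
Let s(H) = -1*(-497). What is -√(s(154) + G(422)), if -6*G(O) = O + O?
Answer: -√3207/3 ≈ -18.877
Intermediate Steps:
G(O) = -O/3 (G(O) = -(O + O)/6 = -O/3)
s(H) = 497
-√(s(154) + G(422)) = -√(497 - ⅓*422) = -√(497 - 422/3) = -√(1069/3) = -√3207/3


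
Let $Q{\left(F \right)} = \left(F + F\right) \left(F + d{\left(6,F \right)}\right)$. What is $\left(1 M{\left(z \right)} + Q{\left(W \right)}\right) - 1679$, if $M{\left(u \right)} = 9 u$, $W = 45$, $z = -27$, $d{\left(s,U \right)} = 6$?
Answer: $2668$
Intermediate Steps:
$Q{\left(F \right)} = 2 F \left(6 + F\right)$ ($Q{\left(F \right)} = \left(F + F\right) \left(F + 6\right) = 2 F \left(6 + F\right)$)
$\left(1 M{\left(z \right)} + Q{\left(W \right)}\right) - 1679 = \left(1 \cdot 9 \left(-27\right) + 2 \cdot 45 \left(6 + 45\right)\right) - 1679 = \left(1 \left(-243\right) + 2 \cdot 45 \cdot 51\right) - 1679 = \left(-243 + 4590\right) - 1679 = 4347 - 1679 = 2668$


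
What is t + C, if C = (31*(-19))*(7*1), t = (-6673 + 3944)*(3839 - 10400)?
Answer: 17900846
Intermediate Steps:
t = 17904969 (t = -2729*(-6561) = 17904969)
C = -4123 (C = -589*7 = -4123)
t + C = 17904969 - 4123 = 17900846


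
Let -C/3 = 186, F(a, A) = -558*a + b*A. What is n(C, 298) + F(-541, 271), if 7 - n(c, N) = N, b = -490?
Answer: 168797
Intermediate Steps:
F(a, A) = -558*a - 490*A
C = -558 (C = -3*186 = -558)
n(c, N) = 7 - N
n(C, 298) + F(-541, 271) = (7 - 1*298) + (-558*(-541) - 490*271) = (7 - 298) + (301878 - 132790) = -291 + 169088 = 168797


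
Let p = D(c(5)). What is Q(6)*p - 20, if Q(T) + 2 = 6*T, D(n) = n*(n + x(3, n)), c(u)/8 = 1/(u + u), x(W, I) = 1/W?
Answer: 812/75 ≈ 10.827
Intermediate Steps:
c(u) = 4/u (c(u) = 8/(u + u) = 8/((2*u)) = 8*(1/(2*u)) = 4/u)
D(n) = n*(⅓ + n) (D(n) = n*(n + 1/3) = n*(n + ⅓) = n*(⅓ + n))
Q(T) = -2 + 6*T
p = 68/75 (p = (4/5)*(⅓ + 4/5) = (4*(⅕))*(⅓ + 4*(⅕)) = 4*(⅓ + ⅘)/5 = (⅘)*(17/15) = 68/75 ≈ 0.90667)
Q(6)*p - 20 = (-2 + 6*6)*(68/75) - 20 = (-2 + 36)*(68/75) - 20 = 34*(68/75) - 20 = 2312/75 - 20 = 812/75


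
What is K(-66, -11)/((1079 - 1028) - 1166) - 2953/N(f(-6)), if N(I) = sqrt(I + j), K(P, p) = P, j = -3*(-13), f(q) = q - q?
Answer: 66/1115 - 2953*sqrt(39)/39 ≈ -472.80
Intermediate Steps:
f(q) = 0
j = 39
N(I) = sqrt(39 + I) (N(I) = sqrt(I + 39) = sqrt(39 + I))
K(-66, -11)/((1079 - 1028) - 1166) - 2953/N(f(-6)) = -66/((1079 - 1028) - 1166) - 2953/sqrt(39 + 0) = -66/(51 - 1166) - 2953*sqrt(39)/39 = -66/(-1115) - 2953*sqrt(39)/39 = -66*(-1/1115) - 2953*sqrt(39)/39 = 66/1115 - 2953*sqrt(39)/39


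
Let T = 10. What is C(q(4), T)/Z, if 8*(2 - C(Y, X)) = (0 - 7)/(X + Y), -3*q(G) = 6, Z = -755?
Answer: -27/9664 ≈ -0.0027939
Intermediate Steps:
q(G) = -2 (q(G) = -⅓*6 = -2)
C(Y, X) = 2 + 7/(8*(X + Y)) (C(Y, X) = 2 - (0 - 7)/(8*(X + Y)) = 2 - (-7)/(8*(X + Y)) = 2 + 7/(8*(X + Y)))
C(q(4), T)/Z = ((7/8 + 2*10 + 2*(-2))/(10 - 2))/(-755) = ((7/8 + 20 - 4)/8)*(-1/755) = ((⅛)*(135/8))*(-1/755) = (135/64)*(-1/755) = -27/9664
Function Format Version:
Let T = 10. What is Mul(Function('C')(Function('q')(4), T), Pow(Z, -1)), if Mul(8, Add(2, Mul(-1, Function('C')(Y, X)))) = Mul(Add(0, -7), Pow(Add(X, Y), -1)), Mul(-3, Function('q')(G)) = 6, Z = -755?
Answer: Rational(-27, 9664) ≈ -0.0027939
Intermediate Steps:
Function('q')(G) = -2 (Function('q')(G) = Mul(Rational(-1, 3), 6) = -2)
Function('C')(Y, X) = Add(2, Mul(Rational(7, 8), Pow(Add(X, Y), -1))) (Function('C')(Y, X) = Add(2, Mul(Rational(-1, 8), Mul(Add(0, -7), Pow(Add(X, Y), -1)))) = Add(2, Mul(Rational(-1, 8), Mul(-7, Pow(Add(X, Y), -1)))) = Add(2, Mul(Rational(7, 8), Pow(Add(X, Y), -1))))
Mul(Function('C')(Function('q')(4), T), Pow(Z, -1)) = Mul(Mul(Pow(Add(10, -2), -1), Add(Rational(7, 8), Mul(2, 10), Mul(2, -2))), Pow(-755, -1)) = Mul(Mul(Pow(8, -1), Add(Rational(7, 8), 20, -4)), Rational(-1, 755)) = Mul(Mul(Rational(1, 8), Rational(135, 8)), Rational(-1, 755)) = Mul(Rational(135, 64), Rational(-1, 755)) = Rational(-27, 9664)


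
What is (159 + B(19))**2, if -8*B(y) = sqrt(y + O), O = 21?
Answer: (636 - sqrt(10))**2/16 ≈ 25030.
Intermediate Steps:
B(y) = -sqrt(21 + y)/8 (B(y) = -sqrt(y + 21)/8 = -sqrt(21 + y)/8)
(159 + B(19))**2 = (159 - sqrt(21 + 19)/8)**2 = (159 - sqrt(10)/4)**2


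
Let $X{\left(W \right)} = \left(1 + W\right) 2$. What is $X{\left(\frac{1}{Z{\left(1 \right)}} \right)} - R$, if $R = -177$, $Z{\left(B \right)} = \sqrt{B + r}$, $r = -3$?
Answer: $179 - i \sqrt{2} \approx 179.0 - 1.4142 i$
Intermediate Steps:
$Z{\left(B \right)} = \sqrt{-3 + B}$ ($Z{\left(B \right)} = \sqrt{B - 3} = \sqrt{-3 + B}$)
$X{\left(W \right)} = 2 + 2 W$
$X{\left(\frac{1}{Z{\left(1 \right)}} \right)} - R = \left(2 + \frac{2}{\sqrt{-3 + 1}}\right) - -177 = \left(2 + \frac{2}{\sqrt{-2}}\right) + 177 = \left(2 + \frac{2}{i \sqrt{2}}\right) + 177 = \left(2 + 2 \left(- \frac{i \sqrt{2}}{2}\right)\right) + 177 = \left(2 - i \sqrt{2}\right) + 177 = 179 - i \sqrt{2}$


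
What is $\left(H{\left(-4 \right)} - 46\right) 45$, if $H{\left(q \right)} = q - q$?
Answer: $-2070$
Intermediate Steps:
$H{\left(q \right)} = 0$
$\left(H{\left(-4 \right)} - 46\right) 45 = \left(0 - 46\right) 45 = \left(-46\right) 45 = -2070$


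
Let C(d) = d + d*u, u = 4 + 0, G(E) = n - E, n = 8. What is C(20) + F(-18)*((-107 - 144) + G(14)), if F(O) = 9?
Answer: -2213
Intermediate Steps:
G(E) = 8 - E
u = 4
C(d) = 5*d (C(d) = d + d*4 = d + 4*d = 5*d)
C(20) + F(-18)*((-107 - 144) + G(14)) = 5*20 + 9*((-107 - 144) + (8 - 1*14)) = 100 + 9*(-251 + (8 - 14)) = 100 + 9*(-251 - 6) = 100 + 9*(-257) = 100 - 2313 = -2213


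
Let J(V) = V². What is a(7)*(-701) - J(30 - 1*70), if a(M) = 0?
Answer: -1600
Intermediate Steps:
a(7)*(-701) - J(30 - 1*70) = 0*(-701) - (30 - 1*70)² = 0 - (30 - 70)² = 0 - 1*(-40)² = 0 - 1*1600 = 0 - 1600 = -1600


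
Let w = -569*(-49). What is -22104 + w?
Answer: 5777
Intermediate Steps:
w = 27881
-22104 + w = -22104 + 27881 = 5777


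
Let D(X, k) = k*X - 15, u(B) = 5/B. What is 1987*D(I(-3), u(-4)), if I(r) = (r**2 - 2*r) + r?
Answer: -59610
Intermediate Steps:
I(r) = r**2 - r
D(X, k) = -15 + X*k (D(X, k) = X*k - 15 = -15 + X*k)
1987*D(I(-3), u(-4)) = 1987*(-15 + (-3*(-1 - 3))*(5/(-4))) = 1987*(-15 + (-3*(-4))*(5*(-1/4))) = 1987*(-15 + 12*(-5/4)) = 1987*(-15 - 15) = 1987*(-30) = -59610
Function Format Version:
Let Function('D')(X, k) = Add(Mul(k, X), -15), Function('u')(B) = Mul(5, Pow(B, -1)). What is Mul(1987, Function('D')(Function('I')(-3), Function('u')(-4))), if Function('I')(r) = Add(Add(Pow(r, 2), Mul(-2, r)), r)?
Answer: -59610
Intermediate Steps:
Function('I')(r) = Add(Pow(r, 2), Mul(-1, r))
Function('D')(X, k) = Add(-15, Mul(X, k)) (Function('D')(X, k) = Add(Mul(X, k), -15) = Add(-15, Mul(X, k)))
Mul(1987, Function('D')(Function('I')(-3), Function('u')(-4))) = Mul(1987, Add(-15, Mul(Mul(-3, Add(-1, -3)), Mul(5, Pow(-4, -1))))) = Mul(1987, Add(-15, Mul(Mul(-3, -4), Mul(5, Rational(-1, 4))))) = Mul(1987, Add(-15, Mul(12, Rational(-5, 4)))) = Mul(1987, Add(-15, -15)) = Mul(1987, -30) = -59610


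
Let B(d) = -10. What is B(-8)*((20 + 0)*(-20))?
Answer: 4000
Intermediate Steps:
B(-8)*((20 + 0)*(-20)) = -10*(20 + 0)*(-20) = -200*(-20) = -10*(-400) = 4000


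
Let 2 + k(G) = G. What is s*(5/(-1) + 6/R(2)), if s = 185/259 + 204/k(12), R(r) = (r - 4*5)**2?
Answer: -198791/1890 ≈ -105.18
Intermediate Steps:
k(G) = -2 + G
R(r) = (-20 + r)**2 (R(r) = (r - 20)**2 = (-20 + r)**2)
s = 739/35 (s = 185/259 + 204/(-2 + 12) = 185*(1/259) + 204/10 = 5/7 + 204*(1/10) = 5/7 + 102/5 = 739/35 ≈ 21.114)
s*(5/(-1) + 6/R(2)) = 739*(5/(-1) + 6/((-20 + 2)**2))/35 = 739*(5*(-1) + 6/((-18)**2))/35 = 739*(-5 + 6/324)/35 = 739*(-5 + 6*(1/324))/35 = 739*(-5 + 1/54)/35 = (739/35)*(-269/54) = -198791/1890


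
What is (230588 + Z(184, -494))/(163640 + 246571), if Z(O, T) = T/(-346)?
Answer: 39891971/70966503 ≈ 0.56212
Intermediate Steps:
Z(O, T) = -T/346 (Z(O, T) = T*(-1/346) = -T/346)
(230588 + Z(184, -494))/(163640 + 246571) = (230588 - 1/346*(-494))/(163640 + 246571) = (230588 + 247/173)/410211 = (39891971/173)*(1/410211) = 39891971/70966503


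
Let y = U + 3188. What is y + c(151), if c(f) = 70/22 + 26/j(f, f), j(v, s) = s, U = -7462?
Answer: -7093543/1661 ≈ -4270.6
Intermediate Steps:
c(f) = 35/11 + 26/f (c(f) = 70/22 + 26/f = 70*(1/22) + 26/f = 35/11 + 26/f)
y = -4274 (y = -7462 + 3188 = -4274)
y + c(151) = -4274 + (35/11 + 26/151) = -4274 + 5571/1661 = -7093543/1661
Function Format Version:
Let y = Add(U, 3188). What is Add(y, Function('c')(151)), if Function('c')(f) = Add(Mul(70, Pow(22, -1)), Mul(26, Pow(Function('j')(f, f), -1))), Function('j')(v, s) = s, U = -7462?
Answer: Rational(-7093543, 1661) ≈ -4270.6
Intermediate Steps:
Function('c')(f) = Add(Rational(35, 11), Mul(26, Pow(f, -1))) (Function('c')(f) = Add(Mul(70, Pow(22, -1)), Mul(26, Pow(f, -1))) = Add(Mul(70, Rational(1, 22)), Mul(26, Pow(f, -1))) = Add(Rational(35, 11), Mul(26, Pow(f, -1))))
y = -4274 (y = Add(-7462, 3188) = -4274)
Add(y, Function('c')(151)) = Add(-4274, Add(Rational(35, 11), Mul(26, Pow(151, -1)))) = Add(-4274, Add(Rational(35, 11), Mul(26, Rational(1, 151)))) = Add(-4274, Add(Rational(35, 11), Rational(26, 151))) = Add(-4274, Rational(5571, 1661)) = Rational(-7093543, 1661)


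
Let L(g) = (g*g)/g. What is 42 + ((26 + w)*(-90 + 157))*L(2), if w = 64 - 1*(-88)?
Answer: 23894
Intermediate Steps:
L(g) = g (L(g) = g²/g = g)
w = 152 (w = 64 + 88 = 152)
42 + ((26 + w)*(-90 + 157))*L(2) = 42 + ((26 + 152)*(-90 + 157))*2 = 42 + (178*67)*2 = 42 + 11926*2 = 42 + 23852 = 23894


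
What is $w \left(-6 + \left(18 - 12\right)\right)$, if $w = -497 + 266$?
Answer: $0$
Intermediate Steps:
$w = -231$
$w \left(-6 + \left(18 - 12\right)\right) = - 231 \left(-6 + \left(18 - 12\right)\right) = - 231 \left(-6 + 6\right) = \left(-231\right) 0 = 0$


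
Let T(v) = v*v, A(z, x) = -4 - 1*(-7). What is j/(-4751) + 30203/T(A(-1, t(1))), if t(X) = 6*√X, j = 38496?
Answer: 143147989/42759 ≈ 3347.8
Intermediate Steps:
A(z, x) = 3 (A(z, x) = -4 + 7 = 3)
T(v) = v²
j/(-4751) + 30203/T(A(-1, t(1))) = 38496/(-4751) + 30203/(3²) = 38496*(-1/4751) + 30203/9 = -38496/4751 + 30203*(⅑) = -38496/4751 + 30203/9 = 143147989/42759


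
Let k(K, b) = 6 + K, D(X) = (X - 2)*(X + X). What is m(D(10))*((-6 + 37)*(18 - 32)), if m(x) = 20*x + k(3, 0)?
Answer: -1392706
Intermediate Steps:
D(X) = 2*X*(-2 + X) (D(X) = (-2 + X)*(2*X) = 2*X*(-2 + X))
m(x) = 9 + 20*x (m(x) = 20*x + (6 + 3) = 20*x + 9 = 9 + 20*x)
m(D(10))*((-6 + 37)*(18 - 32)) = (9 + 20*(2*10*(-2 + 10)))*((-6 + 37)*(18 - 32)) = (9 + 20*(2*10*8))*(31*(-14)) = (9 + 20*160)*(-434) = (9 + 3200)*(-434) = 3209*(-434) = -1392706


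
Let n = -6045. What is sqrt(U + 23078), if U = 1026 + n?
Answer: sqrt(18059) ≈ 134.38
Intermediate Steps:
U = -5019 (U = 1026 - 6045 = -5019)
sqrt(U + 23078) = sqrt(-5019 + 23078) = sqrt(18059)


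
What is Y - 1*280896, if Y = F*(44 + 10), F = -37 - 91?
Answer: -287808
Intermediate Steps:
F = -128
Y = -6912 (Y = -128*(44 + 10) = -128*54 = -6912)
Y - 1*280896 = -6912 - 1*280896 = -6912 - 280896 = -287808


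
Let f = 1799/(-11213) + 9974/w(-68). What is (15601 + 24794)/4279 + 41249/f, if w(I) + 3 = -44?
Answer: -4657824609224/25206241115 ≈ -184.79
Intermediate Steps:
w(I) = -47 (w(I) = -3 - 44 = -47)
f = -111923015/527011 (f = 1799/(-11213) + 9974/(-47) = 1799*(-1/11213) + 9974*(-1/47) = -1799/11213 - 9974/47 = -111923015/527011 ≈ -212.37)
(15601 + 24794)/4279 + 41249/f = (15601 + 24794)/4279 + 41249/(-111923015/527011) = 40395*(1/4279) + 41249*(-527011/111923015) = 40395/4279 - 1144140881/5890685 = -4657824609224/25206241115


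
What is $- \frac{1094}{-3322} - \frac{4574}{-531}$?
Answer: $\frac{7887871}{881991} \approx 8.9433$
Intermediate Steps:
$- \frac{1094}{-3322} - \frac{4574}{-531} = \left(-1094\right) \left(- \frac{1}{3322}\right) - - \frac{4574}{531} = \frac{547}{1661} + \frac{4574}{531} = \frac{7887871}{881991}$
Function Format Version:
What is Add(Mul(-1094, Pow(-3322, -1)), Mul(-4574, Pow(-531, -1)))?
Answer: Rational(7887871, 881991) ≈ 8.9433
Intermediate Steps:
Add(Mul(-1094, Pow(-3322, -1)), Mul(-4574, Pow(-531, -1))) = Add(Mul(-1094, Rational(-1, 3322)), Mul(-4574, Rational(-1, 531))) = Add(Rational(547, 1661), Rational(4574, 531)) = Rational(7887871, 881991)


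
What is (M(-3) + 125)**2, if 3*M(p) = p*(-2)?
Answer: 16129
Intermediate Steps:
M(p) = -2*p/3 (M(p) = (p*(-2))/3 = (-2*p)/3 = -2*p/3)
(M(-3) + 125)**2 = (-2/3*(-3) + 125)**2 = (2 + 125)**2 = 127**2 = 16129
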